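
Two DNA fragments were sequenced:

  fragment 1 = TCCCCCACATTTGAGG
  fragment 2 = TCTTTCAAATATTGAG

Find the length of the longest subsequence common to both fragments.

11

Pick T at fragment 1[1]=fragment 2[1] → C at fragment 1[2]=fragment 2[2] → C at fragment 1[3]=fragment 2[6] → A at fragment 1[7]=fragment 2[8] → A at fragment 1[9]=fragment 2[9] → T at fragment 1[10]=fragment 2[10] → T at fragment 1[11]=fragment 2[12] → T at fragment 1[12]=fragment 2[13] → G at fragment 1[13]=fragment 2[14] → A at fragment 1[14]=fragment 2[15] → G at fragment 1[16]=fragment 2[16]; all 11 bases appear in both, in order. dp[16][16] = 11 confirms this is the maximum.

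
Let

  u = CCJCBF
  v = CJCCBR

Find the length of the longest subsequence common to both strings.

Let dp[i][j] be the LCS length of the first i characters of u and the first j characters of v. dp[i][j] = dp[i-1][j-1]+1 when the i-th and j-th characters match, else max(dp[i-1][j], dp[i][j-1]).
    ·  C  J  C  C  B  R
 ·  0  0  0  0  0  0  0
 C  0  1  1  1  1  1  1
 C  0  1  1  2  2  2  2
 J  0  1  2  2  2  2  2
 C  0  1  2  3  3  3  3
 B  0  1  2  3  3  4  4
 F  0  1  2  3  3  4  4
dp[6][6] = 4. One LCS (by backtracking along matches): CCCB.

4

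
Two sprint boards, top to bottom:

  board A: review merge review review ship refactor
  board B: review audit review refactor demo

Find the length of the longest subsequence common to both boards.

3

Taking review at board A[1]=board B[1]; then review at board A[4]=board B[3]; then refactor at board A[6]=board B[4] gives a common subsequence of length 3. dp[6][5] = 3 confirms this is the maximum.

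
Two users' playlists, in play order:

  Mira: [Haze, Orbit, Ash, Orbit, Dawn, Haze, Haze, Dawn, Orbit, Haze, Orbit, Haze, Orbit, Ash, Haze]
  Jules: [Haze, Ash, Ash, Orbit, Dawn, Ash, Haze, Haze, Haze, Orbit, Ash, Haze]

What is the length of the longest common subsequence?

10

Pick Haze [1,1], then Ash [3,3], then Orbit [4,4], then Dawn [5,5], then Haze [7,7], then Haze [10,8], then Haze [12,9], then Orbit [13,10], then Ash [14,11], then Haze [15,12]; all 10 songs appear in both, in order, and the DP table's final entry dp[15][12] is also 10, so no common subsequence is longer.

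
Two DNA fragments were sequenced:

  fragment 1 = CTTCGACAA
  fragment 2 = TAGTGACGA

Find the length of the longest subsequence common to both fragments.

Let dp[i][j] be the LCS length of the first i bases of fragment 1 and the first j bases of fragment 2. dp[i][j] = dp[i-1][j-1]+1 when the i-th and j-th bases match, else max(dp[i-1][j], dp[i][j-1]).
    ·  T  A  G  T  G  A  C  G  A
 ·  0  0  0  0  0  0  0  0  0  0
 C  0  0  0  0  0  0  0  1  1  1
 T  0  1  1  1  1  1  1  1  1  1
 T  0  1  1  1  2  2  2  2  2  2
 C  0  1  1  1  2  2  2  3  3  3
 G  0  1  1  2  2  3  3  3  4  4
 A  0  1  2  2  2  3  4  4  4  5
 C  0  1  2  2  2  3  4  5  5  5
 A  0  1  2  2  2  3  4  5  5  6
 A  0  1  2  2  2  3  4  5  5  6
dp[9][9] = 6. One LCS (by backtracking along matches): TTGACA.

6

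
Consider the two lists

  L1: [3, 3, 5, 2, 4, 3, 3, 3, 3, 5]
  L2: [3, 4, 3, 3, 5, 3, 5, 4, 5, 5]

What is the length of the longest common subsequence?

Let dp[i][j] be the LCS length of the first i values of L1 and the first j values of L2. dp[i][j] = dp[i-1][j-1]+1 when the i-th and j-th values match, else max(dp[i-1][j], dp[i][j-1]).
    ·  3  4  3  3  5  3  5  4  5  5
 ·  0  0  0  0  0  0  0  0  0  0  0
 3  0  1  1  1  1  1  1  1  1  1  1
 3  0  1  1  2  2  2  2  2  2  2  2
 5  0  1  1  2  2  3  3  3  3  3  3
 2  0  1  1  2  2  3  3  3  3  3  3
 4  0  1  2  2  2  3  3  3  4  4  4
 3  0  1  2  3  3  3  4  4  4  4  4
 3  0  1  2  3  4  4  4  4  4  4  4
 3  0  1  2  3  4  4  5  5  5  5  5
 3  0  1  2  3  4  4  5  5  5  5  5
 5  0  1  2  3  4  5  5  6  6  6  6
dp[10][10] = 6. One LCS (by backtracking along matches): 3, 4, 3, 3, 3, 5.

6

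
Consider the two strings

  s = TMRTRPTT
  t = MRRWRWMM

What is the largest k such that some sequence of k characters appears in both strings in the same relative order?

Taking M (s #2, t #1); then R (s #3, t #3); then R (s #5, t #5) gives a common subsequence of length 3. The LCS DP gives dp[8][8] = 3, so this is optimal.

3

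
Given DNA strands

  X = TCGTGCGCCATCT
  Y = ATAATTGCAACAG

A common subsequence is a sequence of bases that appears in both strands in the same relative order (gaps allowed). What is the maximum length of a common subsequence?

Match T [1,5]; then T [4,6]; then G [5,7]; then C [6,8]; then C [9,11]; then A [10,12] — 6 bases in the same relative order in both. dp[13][13] = 6 confirms this is the maximum.

6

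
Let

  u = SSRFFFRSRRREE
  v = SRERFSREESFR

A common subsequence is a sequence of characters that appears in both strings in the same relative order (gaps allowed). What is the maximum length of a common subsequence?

7

Pick S at u[1]=v[1], then R at u[3]=v[4], then F at u[6]=v[5], then S at u[8]=v[6], then R at u[11]=v[7], then E at u[12]=v[8], then E at u[13]=v[9]; all 7 characters appear in both, in order. Since dp[13][12] = 7, nothing longer is possible.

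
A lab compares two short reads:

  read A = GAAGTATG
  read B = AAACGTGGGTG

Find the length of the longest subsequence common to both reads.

6

One common subsequence of length 6: A [2,2]; then A [3,3]; then G [4,5]; then T [5,6]; then T [7,10]; then G [8,11]. Since dp[8][11] = 6, nothing longer is possible.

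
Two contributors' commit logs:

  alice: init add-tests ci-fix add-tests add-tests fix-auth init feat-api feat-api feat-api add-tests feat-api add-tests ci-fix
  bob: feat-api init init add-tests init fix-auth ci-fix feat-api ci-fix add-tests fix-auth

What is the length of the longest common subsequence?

5

Taking init (alice #1, bob #3); then add-tests (alice #2, bob #4); then ci-fix (alice #3, bob #9); then add-tests (alice #5, bob #10); then fix-auth (alice #6, bob #11) gives a common subsequence of length 5. dp[14][11] = 5 confirms this is the maximum.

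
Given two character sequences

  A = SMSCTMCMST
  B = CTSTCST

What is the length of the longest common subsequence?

5

Let dp[i][j] be the LCS length of the first i characters of A and the first j characters of B. dp[i][j] = dp[i-1][j-1]+1 when the i-th and j-th characters match, else max(dp[i-1][j], dp[i][j-1]).
    ·  C  T  S  T  C  S  T
 ·  0  0  0  0  0  0  0  0
 S  0  0  0  1  1  1  1  1
 M  0  0  0  1  1  1  1  1
 S  0  0  0  1  1  1  2  2
 C  0  1  1  1  1  2  2  2
 T  0  1  2  2  2  2  2  3
 M  0  1  2  2  2  2  2  3
 C  0  1  2  2  2  3  3  3
 M  0  1  2  2  2  3  3  3
 S  0  1  2  3  3  3  4  4
 T  0  1  2  3  4  4  4  5
dp[10][7] = 5. One LCS (by backtracking along matches): STCST.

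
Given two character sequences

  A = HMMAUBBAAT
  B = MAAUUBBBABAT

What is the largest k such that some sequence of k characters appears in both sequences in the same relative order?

8

Let dp[i][j] be the LCS length of the first i characters of A and the first j characters of B. dp[i][j] = dp[i-1][j-1]+1 when the i-th and j-th characters match, else max(dp[i-1][j], dp[i][j-1]).
    ·  M  A  A  U  U  B  B  B  A  B  A  T
 ·  0  0  0  0  0  0  0  0  0  0  0  0  0
 H  0  0  0  0  0  0  0  0  0  0  0  0  0
 M  0  1  1  1  1  1  1  1  1  1  1  1  1
 M  0  1  1  1  1  1  1  1  1  1  1  1  1
 A  0  1  2  2  2  2  2  2  2  2  2  2  2
 U  0  1  2  2  3  3  3  3  3  3  3  3  3
 B  0  1  2  2  3  3  4  4  4  4  4  4  4
 B  0  1  2  2  3  3  4  5  5  5  5  5  5
 A  0  1  2  3  3  3  4  5  5  6  6  6  6
 A  0  1  2  3  3  3  4  5  5  6  6  7  7
 T  0  1  2  3  3  3  4  5  5  6  6  7  8
dp[10][12] = 8. One LCS (by backtracking along matches): MAUBBAAT.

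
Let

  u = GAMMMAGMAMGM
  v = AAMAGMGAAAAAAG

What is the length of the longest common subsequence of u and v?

Match A (u #2, v #2); then M (u #5, v #3); then A (u #6, v #4); then G (u #7, v #5); then M (u #8, v #6); then A (u #9, v #13); then G (u #11, v #14) — 7 characters in the same relative order in both. Since dp[12][14] = 7, nothing longer is possible.

7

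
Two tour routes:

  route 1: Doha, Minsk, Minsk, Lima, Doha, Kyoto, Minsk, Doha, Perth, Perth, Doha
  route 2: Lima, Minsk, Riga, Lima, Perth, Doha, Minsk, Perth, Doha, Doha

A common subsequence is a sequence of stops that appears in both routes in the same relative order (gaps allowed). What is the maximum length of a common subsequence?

6

Match Minsk (route 1 #2, route 2 #2), then Lima (route 1 #4, route 2 #4), then Doha (route 1 #5, route 2 #6), then Minsk (route 1 #7, route 2 #7), then Doha (route 1 #8, route 2 #9), then Doha (route 1 #11, route 2 #10) — 6 stops in the same relative order in both. dp[11][10] = 6 confirms this is the maximum.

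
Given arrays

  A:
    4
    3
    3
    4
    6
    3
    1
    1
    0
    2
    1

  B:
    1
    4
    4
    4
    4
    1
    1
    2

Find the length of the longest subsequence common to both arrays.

5

Let dp[i][j] be the LCS length of the first i values of A and the first j values of B. dp[i][j] = dp[i-1][j-1]+1 when the i-th and j-th values match, else max(dp[i-1][j], dp[i][j-1]).
    ·  1  4  4  4  4  1  1  2
 ·  0  0  0  0  0  0  0  0  0
 4  0  0  1  1  1  1  1  1  1
 3  0  0  1  1  1  1  1  1  1
 3  0  0  1  1  1  1  1  1  1
 4  0  0  1  2  2  2  2  2  2
 6  0  0  1  2  2  2  2  2  2
 3  0  0  1  2  2  2  2  2  2
 1  0  1  1  2  2  2  3  3  3
 1  0  1  1  2  2  2  3  4  4
 0  0  1  1  2  2  2  3  4  4
 2  0  1  1  2  2  2  3  4  5
 1  0  1  1  2  2  2  3  4  5
dp[11][8] = 5. One LCS (by backtracking along matches): 4, 4, 1, 1, 2.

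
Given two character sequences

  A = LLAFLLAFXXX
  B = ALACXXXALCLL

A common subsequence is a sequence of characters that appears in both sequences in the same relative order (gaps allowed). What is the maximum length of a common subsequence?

Let dp[i][j] be the LCS length of the first i characters of A and the first j characters of B. dp[i][j] = dp[i-1][j-1]+1 when the i-th and j-th characters match, else max(dp[i-1][j], dp[i][j-1]).
    ·  A  L  A  C  X  X  X  A  L  C  L  L
 ·  0  0  0  0  0  0  0  0  0  0  0  0  0
 L  0  0  1  1  1  1  1  1  1  1  1  1  1
 L  0  0  1  1  1  1  1  1  1  2  2  2  2
 A  0  1  1  2  2  2  2  2  2  2  2  2  2
 F  0  1  1  2  2  2  2  2  2  2  2  2  2
 L  0  1  2  2  2  2  2  2  2  3  3  3  3
 L  0  1  2  2  2  2  2  2  2  3  3  4  4
 A  0  1  2  3  3  3  3  3  3  3  3  4  4
 F  0  1  2  3  3  3  3  3  3  3  3  4  4
 X  0  1  2  3  3  4  4  4  4  4  4  4  4
 X  0  1  2  3  3  4  5  5  5  5  5  5  5
 X  0  1  2  3  3  4  5  6  6  6  6  6  6
dp[11][12] = 6. One LCS (by backtracking along matches): ALAXXX.

6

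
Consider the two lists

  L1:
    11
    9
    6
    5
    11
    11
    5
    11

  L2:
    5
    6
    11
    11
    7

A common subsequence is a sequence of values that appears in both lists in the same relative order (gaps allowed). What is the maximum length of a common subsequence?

3

Let dp[i][j] be the LCS length of the first i values of L1 and the first j values of L2. dp[i][j] = dp[i-1][j-1]+1 when the i-th and j-th values match, else max(dp[i-1][j], dp[i][j-1]).
    ·  5  6 11 11  7
 ·  0  0  0  0  0  0
11  0  0  0  1  1  1
 9  0  0  0  1  1  1
 6  0  0  1  1  1  1
 5  0  1  1  1  1  1
11  0  1  1  2  2  2
11  0  1  1  2  3  3
 5  0  1  1  2  3  3
11  0  1  1  2  3  3
dp[8][5] = 3. One LCS (by backtracking along matches): 6, 11, 11.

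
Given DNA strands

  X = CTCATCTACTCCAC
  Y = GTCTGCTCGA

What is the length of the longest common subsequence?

One common subsequence of length 7: T (X #2, Y #2) → C (X #3, Y #3) → T (X #5, Y #4) → C (X #6, Y #6) → T (X #7, Y #7) → C (X #9, Y #8) → A (X #13, Y #10). The LCS DP gives dp[14][10] = 7, so this is optimal.

7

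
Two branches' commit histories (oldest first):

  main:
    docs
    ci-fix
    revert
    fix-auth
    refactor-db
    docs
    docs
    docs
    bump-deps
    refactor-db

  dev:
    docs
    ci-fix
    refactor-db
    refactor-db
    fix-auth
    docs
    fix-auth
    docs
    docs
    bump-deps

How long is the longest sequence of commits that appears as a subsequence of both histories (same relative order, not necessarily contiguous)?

One common subsequence of length 7: docs (main #1, dev #1), then ci-fix (main #2, dev #2), then fix-auth (main #4, dev #5), then docs (main #6, dev #6), then docs (main #7, dev #8), then docs (main #8, dev #9), then bump-deps (main #9, dev #10). Since dp[10][10] = 7, nothing longer is possible.

7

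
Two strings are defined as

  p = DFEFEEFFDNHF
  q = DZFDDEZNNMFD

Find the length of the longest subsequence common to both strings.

Pick D (p #1, q #1); then F (p #2, q #3); then E (p #3, q #6); then F (p #8, q #11); then D (p #9, q #12); all 5 characters appear in both, in order. dp[12][12] = 5 confirms this is the maximum.

5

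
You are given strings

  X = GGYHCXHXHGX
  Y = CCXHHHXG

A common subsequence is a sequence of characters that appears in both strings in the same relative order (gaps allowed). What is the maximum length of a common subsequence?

5

Pick C (X #5, Y #2); then X (X #6, Y #3); then H (X #7, Y #6); then X (X #8, Y #7); then G (X #10, Y #8); all 5 characters appear in both, in order. dp[11][8] = 5 confirms this is the maximum.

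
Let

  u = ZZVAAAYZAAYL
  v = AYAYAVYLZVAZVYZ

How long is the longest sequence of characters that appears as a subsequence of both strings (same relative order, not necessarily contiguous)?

7

Pick A [4,1]; then A [5,3]; then A [6,5]; then Y [7,7]; then Z [8,9]; then A [9,11]; then Y [11,14]; all 7 characters appear in both, in order, and the DP table's final entry dp[12][15] is also 7, so no common subsequence is longer.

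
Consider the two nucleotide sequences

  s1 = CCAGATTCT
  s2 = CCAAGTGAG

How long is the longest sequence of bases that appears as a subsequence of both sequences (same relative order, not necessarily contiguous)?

5

Taking C [1,1] → C [2,2] → A [3,4] → G [4,7] → A [5,8] gives a common subsequence of length 5. dp[9][9] = 5 confirms this is the maximum.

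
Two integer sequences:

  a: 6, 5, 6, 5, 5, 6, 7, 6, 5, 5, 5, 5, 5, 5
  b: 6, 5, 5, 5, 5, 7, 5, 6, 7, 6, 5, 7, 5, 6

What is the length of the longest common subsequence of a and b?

9

Match 6 at a[1]=b[1], then 5 at a[2]=b[4], then 5 at a[4]=b[5], then 5 at a[5]=b[7], then 6 at a[6]=b[8], then 7 at a[7]=b[9], then 6 at a[8]=b[10], then 5 at a[9]=b[11], then 5 at a[10]=b[13] — 9 values in the same relative order in both, and the DP table's final entry dp[14][14] is also 9, so no common subsequence is longer.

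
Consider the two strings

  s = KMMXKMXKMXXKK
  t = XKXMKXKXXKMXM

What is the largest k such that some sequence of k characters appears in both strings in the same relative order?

8

Pick K at s[1]=t[2], M at s[2]=t[4], X at s[4]=t[6], K at s[5]=t[7], X at s[7]=t[9], K at s[8]=t[10], M at s[9]=t[11], X at s[10]=t[12]; all 8 characters appear in both, in order. Since dp[13][13] = 8, nothing longer is possible.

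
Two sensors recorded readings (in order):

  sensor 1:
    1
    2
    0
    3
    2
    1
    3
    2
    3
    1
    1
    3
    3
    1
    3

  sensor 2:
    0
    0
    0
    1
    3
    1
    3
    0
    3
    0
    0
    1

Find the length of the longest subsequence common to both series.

One common subsequence of length 7: 0 (sensor 1 #3, sensor 2 #3) → 1 (sensor 1 #6, sensor 2 #4) → 3 (sensor 1 #9, sensor 2 #5) → 1 (sensor 1 #11, sensor 2 #6) → 3 (sensor 1 #12, sensor 2 #7) → 3 (sensor 1 #13, sensor 2 #9) → 1 (sensor 1 #14, sensor 2 #12). dp[15][12] = 7 confirms this is the maximum.

7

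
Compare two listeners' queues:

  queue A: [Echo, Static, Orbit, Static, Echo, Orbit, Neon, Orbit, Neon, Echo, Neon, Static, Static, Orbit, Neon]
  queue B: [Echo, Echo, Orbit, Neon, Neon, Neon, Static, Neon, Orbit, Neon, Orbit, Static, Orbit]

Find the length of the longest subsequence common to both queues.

9

Pick Echo [1,1] → Echo [5,2] → Orbit [6,3] → Neon [7,4] → Neon [9,5] → Neon [11,6] → Static [12,7] → Static [13,12] → Orbit [14,13]; all 9 songs appear in both, in order, and the DP table's final entry dp[15][13] is also 9, so no common subsequence is longer.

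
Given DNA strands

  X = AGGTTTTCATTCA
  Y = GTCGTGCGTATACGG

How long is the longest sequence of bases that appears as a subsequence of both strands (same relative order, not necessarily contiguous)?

7

One common subsequence of length 7: G (X #2, Y #1) → G (X #3, Y #4) → T (X #4, Y #5) → T (X #5, Y #9) → T (X #7, Y #11) → A (X #9, Y #12) → C (X #12, Y #13), and the DP table's final entry dp[13][15] is also 7, so no common subsequence is longer.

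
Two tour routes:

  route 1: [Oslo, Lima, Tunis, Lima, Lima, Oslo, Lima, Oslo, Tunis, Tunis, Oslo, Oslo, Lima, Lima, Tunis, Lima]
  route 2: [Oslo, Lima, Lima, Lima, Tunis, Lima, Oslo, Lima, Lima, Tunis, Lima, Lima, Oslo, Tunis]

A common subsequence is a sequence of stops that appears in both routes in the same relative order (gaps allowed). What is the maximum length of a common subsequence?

Match Oslo at route 1[1]=route 2[1]; then Lima at route 1[2]=route 2[4]; then Tunis at route 1[3]=route 2[5]; then Lima at route 1[4]=route 2[6]; then Lima at route 1[5]=route 2[8]; then Lima at route 1[7]=route 2[9]; then Tunis at route 1[10]=route 2[10]; then Lima at route 1[13]=route 2[11]; then Lima at route 1[14]=route 2[12]; then Tunis at route 1[15]=route 2[14] — 10 stops in the same relative order in both. dp[16][14] = 10 confirms this is the maximum.

10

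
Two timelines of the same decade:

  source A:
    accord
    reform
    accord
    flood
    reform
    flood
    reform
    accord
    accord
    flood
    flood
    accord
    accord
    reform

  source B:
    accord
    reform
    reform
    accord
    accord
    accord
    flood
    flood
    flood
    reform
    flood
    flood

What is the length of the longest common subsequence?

8

Pick accord [1,1], reform [2,3], accord [3,6], flood [4,8], flood [6,9], reform [7,10], flood [10,11], flood [11,12]; all 8 events appear in both, in order. dp[14][12] = 8 confirms this is the maximum.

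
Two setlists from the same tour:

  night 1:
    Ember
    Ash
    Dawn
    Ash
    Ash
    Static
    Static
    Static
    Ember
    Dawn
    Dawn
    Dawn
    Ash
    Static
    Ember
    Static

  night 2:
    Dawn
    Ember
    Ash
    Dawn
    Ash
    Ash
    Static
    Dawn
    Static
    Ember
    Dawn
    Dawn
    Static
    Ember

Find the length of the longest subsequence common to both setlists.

Pick Ember at night 1[1]=night 2[2] → Ash at night 1[2]=night 2[3] → Dawn at night 1[3]=night 2[4] → Ash at night 1[4]=night 2[5] → Ash at night 1[5]=night 2[6] → Static at night 1[6]=night 2[7] → Static at night 1[8]=night 2[9] → Ember at night 1[9]=night 2[10] → Dawn at night 1[11]=night 2[11] → Dawn at night 1[12]=night 2[12] → Static at night 1[14]=night 2[13] → Ember at night 1[15]=night 2[14]; all 12 songs appear in both, in order. Since dp[16][14] = 12, nothing longer is possible.

12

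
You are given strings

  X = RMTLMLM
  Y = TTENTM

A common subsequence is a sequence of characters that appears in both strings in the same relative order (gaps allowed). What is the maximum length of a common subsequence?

Taking T at X[3]=Y[5]; then M at X[7]=Y[6] gives a common subsequence of length 2, and the DP table's final entry dp[7][6] is also 2, so no common subsequence is longer.

2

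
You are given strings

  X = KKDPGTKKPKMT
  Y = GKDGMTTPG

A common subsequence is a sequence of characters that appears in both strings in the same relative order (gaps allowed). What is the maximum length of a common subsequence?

One common subsequence of length 5: K at X[2]=Y[2] → D at X[3]=Y[3] → G at X[5]=Y[4] → T at X[6]=Y[7] → P at X[9]=Y[8]. dp[12][9] = 5 confirms this is the maximum.

5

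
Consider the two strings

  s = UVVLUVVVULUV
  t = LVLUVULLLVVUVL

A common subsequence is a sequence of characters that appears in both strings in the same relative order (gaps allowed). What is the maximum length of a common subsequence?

8

Pick V [3,2] → L [4,3] → U [5,4] → V [6,5] → V [7,10] → V [8,11] → U [9,12] → L [10,14]; all 8 characters appear in both, in order. The LCS DP gives dp[12][14] = 8, so this is optimal.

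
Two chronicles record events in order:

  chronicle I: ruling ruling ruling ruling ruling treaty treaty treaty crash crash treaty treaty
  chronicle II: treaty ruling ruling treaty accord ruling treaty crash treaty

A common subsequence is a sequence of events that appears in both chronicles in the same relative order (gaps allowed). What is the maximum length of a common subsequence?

Taking ruling [1,2], then ruling [2,3], then ruling [5,6], then treaty [8,7], then crash [10,8], then treaty [12,9] gives a common subsequence of length 6. The LCS DP gives dp[12][9] = 6, so this is optimal.

6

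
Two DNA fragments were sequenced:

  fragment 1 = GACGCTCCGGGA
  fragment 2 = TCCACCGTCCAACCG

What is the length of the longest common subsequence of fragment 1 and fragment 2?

7

Pick A [2,4] → C [3,6] → G [4,7] → C [5,10] → C [7,13] → C [8,14] → G [11,15]; all 7 bases appear in both, in order, and the DP table's final entry dp[12][15] is also 7, so no common subsequence is longer.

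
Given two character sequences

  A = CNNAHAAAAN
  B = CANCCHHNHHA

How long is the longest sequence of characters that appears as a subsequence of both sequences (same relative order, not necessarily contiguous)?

5

Pick C at A[1]=B[1], N at A[2]=B[3], N at A[3]=B[8], H at A[5]=B[10], A at A[9]=B[11]; all 5 characters appear in both, in order. The LCS DP gives dp[10][11] = 5, so this is optimal.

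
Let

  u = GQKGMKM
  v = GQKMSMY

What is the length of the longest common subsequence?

5

Match G (u #1, v #1); then Q (u #2, v #2); then K (u #3, v #3); then M (u #5, v #4); then M (u #7, v #6) — 5 characters in the same relative order in both, and the DP table's final entry dp[7][7] is also 5, so no common subsequence is longer.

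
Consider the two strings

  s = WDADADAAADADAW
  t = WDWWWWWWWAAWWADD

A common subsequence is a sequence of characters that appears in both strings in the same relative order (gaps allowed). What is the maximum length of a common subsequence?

Match W at s[1]=t[1], D at s[2]=t[2], A at s[3]=t[10], A at s[5]=t[11], A at s[9]=t[14], D at s[10]=t[15], D at s[12]=t[16] — 7 characters in the same relative order in both. dp[14][16] = 7 confirms this is the maximum.

7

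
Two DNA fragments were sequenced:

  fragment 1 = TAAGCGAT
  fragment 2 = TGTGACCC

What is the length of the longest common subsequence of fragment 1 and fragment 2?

4

Let dp[i][j] be the LCS length of the first i bases of fragment 1 and the first j bases of fragment 2. dp[i][j] = dp[i-1][j-1]+1 when the i-th and j-th bases match, else max(dp[i-1][j], dp[i][j-1]).
    ·  T  G  T  G  A  C  C  C
 ·  0  0  0  0  0  0  0  0  0
 T  0  1  1  1  1  1  1  1  1
 A  0  1  1  1  1  2  2  2  2
 A  0  1  1  1  1  2  2  2  2
 G  0  1  2  2  2  2  2  2  2
 C  0  1  2  2  2  2  3  3  3
 G  0  1  2  2  3  3  3  3  3
 A  0  1  2  2  3  4  4  4  4
 T  0  1  2  3  3  4  4  4  4
dp[8][8] = 4. One LCS (by backtracking along matches): TGGA.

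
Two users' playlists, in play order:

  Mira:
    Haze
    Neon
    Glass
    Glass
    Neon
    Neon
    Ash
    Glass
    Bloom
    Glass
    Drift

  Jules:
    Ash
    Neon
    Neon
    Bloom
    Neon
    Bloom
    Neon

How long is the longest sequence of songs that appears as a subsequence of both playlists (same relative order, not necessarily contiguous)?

4

Taking Neon at Mira[2]=Jules[2] → Neon at Mira[5]=Jules[3] → Neon at Mira[6]=Jules[5] → Bloom at Mira[9]=Jules[6] gives a common subsequence of length 4. The LCS DP gives dp[11][7] = 4, so this is optimal.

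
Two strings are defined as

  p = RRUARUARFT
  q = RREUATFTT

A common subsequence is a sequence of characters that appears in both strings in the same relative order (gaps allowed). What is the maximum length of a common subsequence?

6

Let dp[i][j] be the LCS length of the first i characters of p and the first j characters of q. dp[i][j] = dp[i-1][j-1]+1 when the i-th and j-th characters match, else max(dp[i-1][j], dp[i][j-1]).
    ·  R  R  E  U  A  T  F  T  T
 ·  0  0  0  0  0  0  0  0  0  0
 R  0  1  1  1  1  1  1  1  1  1
 R  0  1  2  2  2  2  2  2  2  2
 U  0  1  2  2  3  3  3  3  3  3
 A  0  1  2  2  3  4  4  4  4  4
 R  0  1  2  2  3  4  4  4  4  4
 U  0  1  2  2  3  4  4  4  4  4
 A  0  1  2  2  3  4  4  4  4  4
 R  0  1  2  2  3  4  4  4  4  4
 F  0  1  2  2  3  4  4  5  5  5
 T  0  1  2  2  3  4  5  5  6  6
dp[10][9] = 6. One LCS (by backtracking along matches): RRUAFT.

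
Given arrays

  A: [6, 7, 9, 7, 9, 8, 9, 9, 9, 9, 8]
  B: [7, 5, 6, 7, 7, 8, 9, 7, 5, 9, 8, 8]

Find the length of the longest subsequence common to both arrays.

Pick 6 [1,3], then 7 [2,5], then 9 [3,7], then 7 [4,8], then 9 [5,10], then 8 [6,11], then 8 [11,12]; all 7 values appear in both, in order. Since dp[11][12] = 7, nothing longer is possible.

7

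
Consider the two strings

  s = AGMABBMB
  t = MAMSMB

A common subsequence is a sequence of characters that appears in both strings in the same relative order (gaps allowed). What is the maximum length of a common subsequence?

Pick A [1,2]; then M [3,3]; then M [7,5]; then B [8,6]; all 4 characters appear in both, in order. dp[8][6] = 4 confirms this is the maximum.

4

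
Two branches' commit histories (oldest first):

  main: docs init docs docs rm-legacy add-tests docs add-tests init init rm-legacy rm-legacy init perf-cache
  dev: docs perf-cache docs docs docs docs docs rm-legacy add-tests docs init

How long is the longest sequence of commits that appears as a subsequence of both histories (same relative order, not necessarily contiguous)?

Taking docs (main #1, dev #5); then docs (main #3, dev #6); then docs (main #4, dev #7); then rm-legacy (main #5, dev #8); then add-tests (main #6, dev #9); then docs (main #7, dev #10); then init (main #13, dev #11) gives a common subsequence of length 7, and the DP table's final entry dp[14][11] is also 7, so no common subsequence is longer.

7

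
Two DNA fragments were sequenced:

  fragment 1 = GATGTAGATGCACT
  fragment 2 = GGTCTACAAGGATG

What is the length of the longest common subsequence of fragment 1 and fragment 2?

Match G at fragment 1[1]=fragment 2[2], then T at fragment 1[3]=fragment 2[3], then T at fragment 1[5]=fragment 2[5], then A at fragment 1[6]=fragment 2[9], then G at fragment 1[7]=fragment 2[11], then A at fragment 1[8]=fragment 2[12], then T at fragment 1[9]=fragment 2[13], then G at fragment 1[10]=fragment 2[14] — 8 bases in the same relative order in both. The LCS DP gives dp[14][14] = 8, so this is optimal.

8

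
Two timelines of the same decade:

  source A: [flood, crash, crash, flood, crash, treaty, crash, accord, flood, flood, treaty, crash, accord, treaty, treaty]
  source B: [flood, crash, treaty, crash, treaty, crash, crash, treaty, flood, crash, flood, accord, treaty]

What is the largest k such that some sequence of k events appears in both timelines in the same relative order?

Pick flood (source A #1, source B #1); then crash (source A #2, source B #4); then crash (source A #3, source B #6); then crash (source A #5, source B #7); then treaty (source A #6, source B #8); then crash (source A #7, source B #10); then flood (source A #10, source B #11); then accord (source A #13, source B #12); then treaty (source A #15, source B #13); all 9 events appear in both, in order. The LCS DP gives dp[15][13] = 9, so this is optimal.

9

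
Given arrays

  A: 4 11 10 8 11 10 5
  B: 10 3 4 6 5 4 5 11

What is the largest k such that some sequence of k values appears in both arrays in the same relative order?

2

Let dp[i][j] be the LCS length of the first i values of A and the first j values of B. dp[i][j] = dp[i-1][j-1]+1 when the i-th and j-th values match, else max(dp[i-1][j], dp[i][j-1]).
    · 10  3  4  6  5  4  5 11
 ·  0  0  0  0  0  0  0  0  0
 4  0  0  0  1  1  1  1  1  1
11  0  0  0  1  1  1  1  1  2
10  0  1  1  1  1  1  1  1  2
 8  0  1  1  1  1  1  1  1  2
11  0  1  1  1  1  1  1  1  2
10  0  1  1  1  1  1  1  1  2
 5  0  1  1  1  1  2  2  2  2
dp[7][8] = 2. One LCS (by backtracking along matches): 4, 11.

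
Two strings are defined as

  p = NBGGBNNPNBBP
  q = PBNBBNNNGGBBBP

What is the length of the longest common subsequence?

9

One common subsequence of length 9: N [1,3] → B [2,4] → B [5,5] → N [6,6] → N [7,7] → N [9,8] → B [10,12] → B [11,13] → P [12,14]. The LCS DP gives dp[12][14] = 9, so this is optimal.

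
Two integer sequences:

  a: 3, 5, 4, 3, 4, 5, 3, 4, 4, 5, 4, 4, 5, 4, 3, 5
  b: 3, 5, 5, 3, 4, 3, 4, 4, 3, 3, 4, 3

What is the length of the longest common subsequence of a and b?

One common subsequence of length 9: 3 at a[1]=b[1], then 5 at a[2]=b[3], then 3 at a[4]=b[4], then 4 at a[5]=b[5], then 3 at a[7]=b[6], then 4 at a[8]=b[7], then 4 at a[9]=b[8], then 4 at a[14]=b[11], then 3 at a[15]=b[12]. The LCS DP gives dp[16][12] = 9, so this is optimal.

9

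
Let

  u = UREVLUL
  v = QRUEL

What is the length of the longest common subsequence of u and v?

3

Let dp[i][j] be the LCS length of the first i characters of u and the first j characters of v. dp[i][j] = dp[i-1][j-1]+1 when the i-th and j-th characters match, else max(dp[i-1][j], dp[i][j-1]).
    ·  Q  R  U  E  L
 ·  0  0  0  0  0  0
 U  0  0  0  1  1  1
 R  0  0  1  1  1  1
 E  0  0  1  1  2  2
 V  0  0  1  1  2  2
 L  0  0  1  1  2  3
 U  0  0  1  2  2  3
 L  0  0  1  2  2  3
dp[7][5] = 3. One LCS (by backtracking along matches): UEL.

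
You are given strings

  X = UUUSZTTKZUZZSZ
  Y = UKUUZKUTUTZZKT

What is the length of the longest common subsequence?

Taking U (X #1, Y #1), U (X #2, Y #3), U (X #3, Y #4), Z (X #5, Y #5), T (X #6, Y #8), T (X #7, Y #10), Z (X #9, Y #11), Z (X #11, Y #12) gives a common subsequence of length 8, and the DP table's final entry dp[14][14] is also 8, so no common subsequence is longer.

8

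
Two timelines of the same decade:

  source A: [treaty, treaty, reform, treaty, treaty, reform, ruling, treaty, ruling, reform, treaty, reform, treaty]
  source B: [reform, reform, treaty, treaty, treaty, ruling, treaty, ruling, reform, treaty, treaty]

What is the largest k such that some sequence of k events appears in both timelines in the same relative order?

Taking treaty [2,3]; then treaty [4,4]; then treaty [5,5]; then ruling [7,6]; then treaty [8,7]; then ruling [9,8]; then reform [10,9]; then treaty [11,10]; then treaty [13,11] gives a common subsequence of length 9. The LCS DP gives dp[13][11] = 9, so this is optimal.

9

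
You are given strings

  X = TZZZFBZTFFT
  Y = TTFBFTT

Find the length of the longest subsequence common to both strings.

5

Let dp[i][j] be the LCS length of the first i characters of X and the first j characters of Y. dp[i][j] = dp[i-1][j-1]+1 when the i-th and j-th characters match, else max(dp[i-1][j], dp[i][j-1]).
    ·  T  T  F  B  F  T  T
 ·  0  0  0  0  0  0  0  0
 T  0  1  1  1  1  1  1  1
 Z  0  1  1  1  1  1  1  1
 Z  0  1  1  1  1  1  1  1
 Z  0  1  1  1  1  1  1  1
 F  0  1  1  2  2  2  2  2
 B  0  1  1  2  3  3  3  3
 Z  0  1  1  2  3  3  3  3
 T  0  1  2  2  3  3  4  4
 F  0  1  2  3  3  4  4  4
 F  0  1  2  3  3  4  4  4
 T  0  1  2  3  3  4  5  5
dp[11][7] = 5. One LCS (by backtracking along matches): TFBTT.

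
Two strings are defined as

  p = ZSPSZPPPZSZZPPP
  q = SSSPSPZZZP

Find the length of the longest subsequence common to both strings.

8

Taking S at p[2]=q[3], then P at p[3]=q[4], then S at p[4]=q[5], then P at p[8]=q[6], then Z at p[9]=q[7], then Z at p[11]=q[8], then Z at p[12]=q[9], then P at p[15]=q[10] gives a common subsequence of length 8. Since dp[15][10] = 8, nothing longer is possible.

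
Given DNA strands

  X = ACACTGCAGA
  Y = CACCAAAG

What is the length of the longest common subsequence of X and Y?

Pick C (X #2, Y #1) → A (X #3, Y #2) → C (X #4, Y #3) → C (X #7, Y #4) → A (X #8, Y #7) → G (X #9, Y #8); all 6 bases appear in both, in order. The LCS DP gives dp[10][8] = 6, so this is optimal.

6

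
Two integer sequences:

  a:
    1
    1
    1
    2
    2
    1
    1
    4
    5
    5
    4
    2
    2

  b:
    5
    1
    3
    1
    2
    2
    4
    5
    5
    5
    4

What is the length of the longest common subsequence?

One common subsequence of length 8: 1 [1,2], 1 [3,4], 2 [4,5], 2 [5,6], 4 [8,7], 5 [9,9], 5 [10,10], 4 [11,11]. The LCS DP gives dp[13][11] = 8, so this is optimal.

8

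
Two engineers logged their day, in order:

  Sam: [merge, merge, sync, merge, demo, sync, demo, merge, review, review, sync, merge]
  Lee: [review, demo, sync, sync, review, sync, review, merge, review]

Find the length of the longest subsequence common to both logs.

5

One common subsequence of length 5: sync (Sam #3, Lee #3) → sync (Sam #6, Lee #4) → review (Sam #9, Lee #5) → review (Sam #10, Lee #7) → merge (Sam #12, Lee #8). Since dp[12][9] = 5, nothing longer is possible.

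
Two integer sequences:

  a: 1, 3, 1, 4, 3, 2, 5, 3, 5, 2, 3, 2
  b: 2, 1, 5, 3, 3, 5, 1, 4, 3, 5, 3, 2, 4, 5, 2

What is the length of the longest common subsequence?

9

Match 1 at a[1]=b[2], then 3 at a[2]=b[5], then 1 at a[3]=b[7], then 4 at a[4]=b[8], then 3 at a[5]=b[9], then 5 at a[7]=b[10], then 3 at a[8]=b[11], then 5 at a[9]=b[14], then 2 at a[12]=b[15] — 9 values in the same relative order in both. Since dp[12][15] = 9, nothing longer is possible.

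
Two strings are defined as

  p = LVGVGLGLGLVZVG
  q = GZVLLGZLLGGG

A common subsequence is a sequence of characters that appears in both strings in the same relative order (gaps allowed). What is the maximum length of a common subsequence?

Match G (p #3, q #1); then V (p #4, q #3); then G (p #5, q #6); then L (p #6, q #9); then G (p #7, q #10); then G (p #9, q #11); then G (p #14, q #12) — 7 characters in the same relative order in both. dp[14][12] = 7 confirms this is the maximum.

7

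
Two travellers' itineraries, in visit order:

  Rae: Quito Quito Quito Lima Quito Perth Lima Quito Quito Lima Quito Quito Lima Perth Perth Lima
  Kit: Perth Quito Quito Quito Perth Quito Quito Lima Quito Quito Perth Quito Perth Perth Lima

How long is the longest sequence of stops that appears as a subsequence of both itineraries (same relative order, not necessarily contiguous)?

Taking Quito at Rae[2]=Kit[2], then Quito at Rae[3]=Kit[3], then Quito at Rae[5]=Kit[4], then Perth at Rae[6]=Kit[5], then Quito at Rae[8]=Kit[6], then Quito at Rae[9]=Kit[7], then Lima at Rae[10]=Kit[8], then Quito at Rae[11]=Kit[10], then Quito at Rae[12]=Kit[12], then Perth at Rae[14]=Kit[13], then Perth at Rae[15]=Kit[14], then Lima at Rae[16]=Kit[15] gives a common subsequence of length 12. dp[16][15] = 12 confirms this is the maximum.

12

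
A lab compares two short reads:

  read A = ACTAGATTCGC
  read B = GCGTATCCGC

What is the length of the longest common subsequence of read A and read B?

Let dp[i][j] be the LCS length of the first i bases of read A and the first j bases of read B. dp[i][j] = dp[i-1][j-1]+1 when the i-th and j-th bases match, else max(dp[i-1][j], dp[i][j-1]).
    ·  G  C  G  T  A  T  C  C  G  C
 ·  0  0  0  0  0  0  0  0  0  0  0
 A  0  0  0  0  0  1  1  1  1  1  1
 C  0  0  1  1  1  1  1  2  2  2  2
 T  0  0  1  1  2  2  2  2  2  2  2
 A  0  0  1  1  2  3  3  3  3  3  3
 G  0  1  1  2  2  3  3  3  3  4  4
 A  0  1  1  2  2  3  3  3  3  4  4
 T  0  1  1  2  3  3  4  4  4  4  4
 T  0  1  1  2  3  3  4  4  4  4  4
 C  0  1  2  2  3  3  4  5  5  5  5
 G  0  1  2  3  3  3  4  5  5  6  6
 C  0  1  2  3  3  3  4  5  6  6  7
dp[11][10] = 7. One LCS (by backtracking along matches): CTATCGC.

7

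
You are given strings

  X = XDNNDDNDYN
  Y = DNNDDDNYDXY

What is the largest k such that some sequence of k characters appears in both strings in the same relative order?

8

One common subsequence of length 8: D [2,1] → N [3,2] → N [4,3] → D [5,5] → D [6,6] → N [7,7] → D [8,9] → Y [9,11]. Since dp[10][11] = 8, nothing longer is possible.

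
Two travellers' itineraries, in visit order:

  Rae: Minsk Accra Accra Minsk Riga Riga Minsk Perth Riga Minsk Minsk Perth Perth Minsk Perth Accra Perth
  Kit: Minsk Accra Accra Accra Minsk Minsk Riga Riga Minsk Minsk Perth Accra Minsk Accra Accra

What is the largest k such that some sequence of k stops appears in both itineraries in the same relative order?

Taking Minsk (Rae #1, Kit #1), then Accra (Rae #2, Kit #3), then Accra (Rae #3, Kit #4), then Minsk (Rae #4, Kit #6), then Riga (Rae #6, Kit #7), then Riga (Rae #9, Kit #8), then Minsk (Rae #10, Kit #9), then Minsk (Rae #11, Kit #10), then Perth (Rae #12, Kit #11), then Minsk (Rae #14, Kit #13), then Accra (Rae #16, Kit #15) gives a common subsequence of length 11. The LCS DP gives dp[17][15] = 11, so this is optimal.

11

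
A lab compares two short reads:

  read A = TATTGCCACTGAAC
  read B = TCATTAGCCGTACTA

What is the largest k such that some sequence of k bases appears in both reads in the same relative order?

11

Match T [1,1], A [2,3], T [3,4], T [4,5], G [5,7], C [6,8], C [7,9], A [8,12], C [9,13], T [10,14], A [13,15] — 11 bases in the same relative order in both, and the DP table's final entry dp[14][15] is also 11, so no common subsequence is longer.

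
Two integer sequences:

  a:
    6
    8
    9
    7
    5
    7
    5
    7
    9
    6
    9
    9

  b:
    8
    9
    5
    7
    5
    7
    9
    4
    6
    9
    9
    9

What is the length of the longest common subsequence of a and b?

10

Let dp[i][j] be the LCS length of the first i values of a and the first j values of b. dp[i][j] = dp[i-1][j-1]+1 when the i-th and j-th values match, else max(dp[i-1][j], dp[i][j-1]).
    ·  8  9  5  7  5  7  9  4  6  9  9  9
 ·  0  0  0  0  0  0  0  0  0  0  0  0  0
 6  0  0  0  0  0  0  0  0  0  1  1  1  1
 8  0  1  1  1  1  1  1  1  1  1  1  1  1
 9  0  1  2  2  2  2  2  2  2  2  2  2  2
 7  0  1  2  2  3  3  3  3  3  3  3  3  3
 5  0  1  2  3  3  4  4  4  4  4  4  4  4
 7  0  1  2  3  4  4  5  5  5  5  5  5  5
 5  0  1  2  3  4  5  5  5  5  5  5  5  5
 7  0  1  2  3  4  5  6  6  6  6  6  6  6
 9  0  1  2  3  4  5  6  7  7  7  7  7  7
 6  0  1  2  3  4  5  6  7  7  8  8  8  8
 9  0  1  2  3  4  5  6  7  7  8  9  9  9
 9  0  1  2  3  4  5  6  7  7  8  9 10 10
dp[12][12] = 10. One LCS (by backtracking along matches): 8, 9, 5, 7, 5, 7, 9, 6, 9, 9.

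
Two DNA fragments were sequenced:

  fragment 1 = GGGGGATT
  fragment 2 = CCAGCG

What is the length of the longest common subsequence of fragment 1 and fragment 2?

Pick G at fragment 1[1]=fragment 2[4], then G at fragment 1[5]=fragment 2[6]; all 2 bases appear in both, in order. The LCS DP gives dp[8][6] = 2, so this is optimal.

2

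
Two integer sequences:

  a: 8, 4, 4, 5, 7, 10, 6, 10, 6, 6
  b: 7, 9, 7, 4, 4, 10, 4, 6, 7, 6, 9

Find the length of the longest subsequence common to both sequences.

5

One common subsequence of length 5: 4 (a #2, b #4), then 4 (a #3, b #5), then 10 (a #6, b #6), then 6 (a #7, b #8), then 6 (a #9, b #10). dp[10][11] = 5 confirms this is the maximum.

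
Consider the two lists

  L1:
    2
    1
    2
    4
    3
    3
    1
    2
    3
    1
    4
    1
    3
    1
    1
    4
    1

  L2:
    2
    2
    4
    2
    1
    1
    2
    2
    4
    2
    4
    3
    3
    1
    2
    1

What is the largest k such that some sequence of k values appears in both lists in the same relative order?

Taking 2 (L1 #1, L2 #4), then 1 (L1 #2, L2 #6), then 2 (L1 #3, L2 #10), then 4 (L1 #4, L2 #11), then 3 (L1 #5, L2 #12), then 3 (L1 #6, L2 #13), then 1 (L1 #7, L2 #14), then 2 (L1 #8, L2 #15), then 1 (L1 #17, L2 #16) gives a common subsequence of length 9. dp[17][16] = 9 confirms this is the maximum.

9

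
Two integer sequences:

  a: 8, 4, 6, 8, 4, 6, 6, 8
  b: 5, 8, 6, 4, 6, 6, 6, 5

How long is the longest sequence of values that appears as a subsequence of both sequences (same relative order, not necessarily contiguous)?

Match 8 (a #1, b #2), then 4 (a #2, b #4), then 6 (a #3, b #5), then 6 (a #6, b #6), then 6 (a #7, b #7) — 5 values in the same relative order in both. Since dp[8][8] = 5, nothing longer is possible.

5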